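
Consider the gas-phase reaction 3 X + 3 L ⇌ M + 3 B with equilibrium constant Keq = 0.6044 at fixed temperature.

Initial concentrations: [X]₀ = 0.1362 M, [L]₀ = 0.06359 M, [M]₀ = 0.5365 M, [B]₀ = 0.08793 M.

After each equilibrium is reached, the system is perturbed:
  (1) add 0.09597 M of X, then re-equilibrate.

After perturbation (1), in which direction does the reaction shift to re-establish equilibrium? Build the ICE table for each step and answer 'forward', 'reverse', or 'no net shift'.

Q₀ = 561.4 vs Keq = 0.6044 ⇒ Q>K, reverse
Step 1:
                    X           L           M           B
  Initial      0.1362     0.06359      0.5365     0.08793
  Change      0.06177     0.06177    -0.02059    -0.06177
  Equil         0.198      0.1254      0.5159     0.02616
  solve Keq expr → x = -0.02059; check Q = 0.6044
Then add 0.09597 M of X.
Step 2:
                    X           L           M           B
  Initial      0.2939      0.1254      0.5159     0.02616
  Change    -0.008806   -0.008806    0.002935    0.008806
  Equil        0.2851      0.1166      0.5188     0.03497
  solve Keq expr → x = 0.002935; check Q = 0.6044

Direction: forward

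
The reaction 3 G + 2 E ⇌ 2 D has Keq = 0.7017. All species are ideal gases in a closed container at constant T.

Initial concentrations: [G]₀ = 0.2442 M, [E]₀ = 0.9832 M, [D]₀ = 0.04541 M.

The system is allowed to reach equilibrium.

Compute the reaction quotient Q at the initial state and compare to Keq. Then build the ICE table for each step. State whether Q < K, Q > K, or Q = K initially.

Q₀ = 0.1465; Q < K (proceeds forward)

Q₀ = 0.1465 vs Keq = 0.7017 ⇒ Q<K, forward
Step 1:
                  G         E         D
  I          0.2442    0.9832   0.04541
  C        -0.04148  -0.02765   0.02765
  E          0.2027    0.9555   0.07306
  solve Keq expr → x = 0.01383; check Q = 0.7017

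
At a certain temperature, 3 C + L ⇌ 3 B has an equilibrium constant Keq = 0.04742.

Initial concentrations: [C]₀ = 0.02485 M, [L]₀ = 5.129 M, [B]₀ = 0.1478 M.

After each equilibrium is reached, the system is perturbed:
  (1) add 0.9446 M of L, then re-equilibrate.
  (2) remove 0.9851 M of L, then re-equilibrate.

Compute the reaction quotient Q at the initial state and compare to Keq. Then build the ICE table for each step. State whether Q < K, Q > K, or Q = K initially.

Q₀ = 41.02 vs Keq = 0.04742 ⇒ Q>K, reverse
Step 1:
                  C         L         B
  Initial   0.02485     5.129    0.1478
  Change    0.08138   0.02713  -0.08138
  Equil      0.1062     5.156   0.06642
  solve Keq expr → x = -0.02713; check Q = 0.04742
Then add 0.9446 M of L.
Step 2:
                  C         L         B
  Initial    0.1062     6.101   0.06642
  Change  -0.002304 -7.6808e-04  0.002304
  Equil      0.1039       6.1   0.06873
  solve Keq expr → x = 7.6808e-04; check Q = 0.04742
Then remove 0.9851 M of L.
Step 3:
                  C         L         B
  Initial    0.1039     5.115   0.06873
  Change   0.002412 8.0384e-04 -0.002412
  Equil      0.1063     5.116   0.06632
  solve Keq expr → x = -8.0384e-04; check Q = 0.04742

Q₀ = 41.02; Q > K (proceeds reverse)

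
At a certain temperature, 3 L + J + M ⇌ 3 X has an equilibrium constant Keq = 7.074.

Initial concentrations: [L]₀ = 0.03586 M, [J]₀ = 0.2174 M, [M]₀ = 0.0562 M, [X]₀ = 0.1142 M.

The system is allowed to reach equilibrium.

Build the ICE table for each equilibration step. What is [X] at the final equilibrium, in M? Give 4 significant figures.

Q₀ = 2643 vs Keq = 7.074 ⇒ Q>K, reverse
Step 1:
                  L         J         M         X
  I         0.03586    0.2174    0.0562    0.1142
  C         0.06368   0.02123   0.02123  -0.06368
  E         0.09954    0.2386   0.07743   0.05052
  solve Keq expr → x = -0.02123; check Q = 7.074

[X]_eq = 0.05052 M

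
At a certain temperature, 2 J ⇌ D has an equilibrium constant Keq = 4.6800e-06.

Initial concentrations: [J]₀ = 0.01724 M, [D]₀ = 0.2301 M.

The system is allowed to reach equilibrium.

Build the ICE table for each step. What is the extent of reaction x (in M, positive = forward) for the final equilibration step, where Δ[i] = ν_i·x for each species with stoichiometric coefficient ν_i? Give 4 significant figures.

x = -0.2301 M

Q₀ = 774.2 vs Keq = 4.6800e-06 ⇒ Q>K, reverse
Step 1:
                    J           D
  init        0.01724      0.2301
  Δ            0.4602     -0.2301
  eq           0.4774  1.0668e-06
  solve Keq expr → x = -0.2301; check Q = 4.6800e-06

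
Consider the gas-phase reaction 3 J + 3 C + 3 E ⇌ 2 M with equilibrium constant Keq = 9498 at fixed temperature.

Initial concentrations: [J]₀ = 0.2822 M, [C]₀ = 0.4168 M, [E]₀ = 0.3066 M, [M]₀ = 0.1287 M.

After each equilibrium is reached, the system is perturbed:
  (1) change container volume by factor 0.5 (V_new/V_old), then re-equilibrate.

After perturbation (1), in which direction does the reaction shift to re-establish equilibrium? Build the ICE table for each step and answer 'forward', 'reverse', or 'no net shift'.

Q₀ = 353.2 vs Keq = 9498 ⇒ Q<K, forward
Step 1:
                    J           C           E           M
  I            0.2822      0.4168      0.3066      0.1287
  C          -0.08117    -0.08117    -0.08117     0.05411
  E             0.201      0.3356      0.2254      0.1828
  solve Keq expr → x = 0.02706; check Q = 9498
Then change container volume by factor 0.5 (V_new/V_old).
Step 2:
                    J           C           E           M
  I            0.4021      0.6713      0.4509      0.3656
  C           -0.1811     -0.1811     -0.1811      0.1208
  E            0.2209      0.4901      0.2697      0.4864
  solve Keq expr → x = 0.06038; check Q = 9498

Direction: forward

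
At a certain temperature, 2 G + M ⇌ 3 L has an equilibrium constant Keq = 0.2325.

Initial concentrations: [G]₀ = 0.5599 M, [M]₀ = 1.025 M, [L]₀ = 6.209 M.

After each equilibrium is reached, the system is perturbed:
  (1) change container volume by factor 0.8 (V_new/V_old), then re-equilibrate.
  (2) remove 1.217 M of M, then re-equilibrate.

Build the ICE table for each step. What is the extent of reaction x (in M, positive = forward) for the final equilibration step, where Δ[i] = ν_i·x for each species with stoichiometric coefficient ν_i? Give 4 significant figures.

Q₀ = 744.9 vs Keq = 0.2325 ⇒ Q>K, reverse
Step 1:
                    G           M           L
  Initial      0.5599       1.025       6.209
  Change        2.878       1.439      -4.317
  Equil         3.438       2.464       1.892
  solve Keq expr → x = -1.439; check Q = 0.2325
Then change container volume by factor 0.8 (V_new/V_old).
Step 2:
                    G           M           L
  Initial       4.297        3.08       2.365
  Change            0           0           0
  Equil         4.297        3.08       2.365
  solve Keq expr → x = 0; check Q = 0.2325
Then remove 1.217 M of M.
Step 3:
                    G           M           L
  Initial       4.297       1.863       2.365
  Change       0.1834     0.09172     -0.2751
  Equil         4.481       1.955        2.09
  solve Keq expr → x = -0.09172; check Q = 0.2325

x = -0.09172 M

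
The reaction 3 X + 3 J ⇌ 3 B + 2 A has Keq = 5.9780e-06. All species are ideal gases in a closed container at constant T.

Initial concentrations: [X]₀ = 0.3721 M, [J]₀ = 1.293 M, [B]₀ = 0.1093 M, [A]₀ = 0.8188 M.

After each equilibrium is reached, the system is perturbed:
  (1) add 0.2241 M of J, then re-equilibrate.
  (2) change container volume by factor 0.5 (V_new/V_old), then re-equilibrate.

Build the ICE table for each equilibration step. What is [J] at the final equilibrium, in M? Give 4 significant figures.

Q₀ = 0.00786 vs Keq = 5.9780e-06 ⇒ Q>K, reverse
Step 1:
                   X          J          B          A
  init        0.3721      1.293     0.1093     0.8188
  Δ          0.09511    0.09511   -0.09511   -0.06341
  eq          0.4672      1.388    0.01419     0.7554
  solve Keq expr → x = -0.0317; check Q = 5.9780e-06
Then add 0.2241 M of J.
Step 2:
                   X          J          B          A
  init        0.4672      1.612    0.01419     0.7554
  Δ        -0.002171  -0.002171   0.002171   0.001448
  eq           0.465       1.61    0.01636     0.7568
  solve Keq expr → x = 7.2380e-04; check Q = 5.9780e-06
Then change container volume by factor 0.5 (V_new/V_old).
Step 3:
                   X          J          B          A
  init        0.9301       3.22    0.03272      1.514
  Δ        -0.007957  -0.007957   0.007957   0.005305
  eq          0.9221      3.212    0.04068      1.519
  solve Keq expr → x = 0.002652; check Q = 5.9780e-06

[J]_eq = 3.212 M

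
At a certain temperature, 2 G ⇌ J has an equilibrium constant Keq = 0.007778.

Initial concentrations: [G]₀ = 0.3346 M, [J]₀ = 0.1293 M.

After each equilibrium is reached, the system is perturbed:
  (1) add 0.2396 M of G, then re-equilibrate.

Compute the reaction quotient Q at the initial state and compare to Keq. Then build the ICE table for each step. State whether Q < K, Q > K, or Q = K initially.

Q₀ = 1.155 vs Keq = 0.007778 ⇒ Q>K, reverse
Step 1:
                    G           J
  init         0.3346      0.1293
  Δ            0.2532     -0.1266
  eq           0.5878    0.002688
  solve Keq expr → x = -0.1266; check Q = 0.007778
Then add 0.2396 M of G.
Step 2:
                    G           J
  init         0.8274    0.002688
  Δ         -0.005143    0.002571
  eq           0.8223    0.005259
  solve Keq expr → x = 0.002571; check Q = 0.007778

Q₀ = 1.155; Q > K (proceeds reverse)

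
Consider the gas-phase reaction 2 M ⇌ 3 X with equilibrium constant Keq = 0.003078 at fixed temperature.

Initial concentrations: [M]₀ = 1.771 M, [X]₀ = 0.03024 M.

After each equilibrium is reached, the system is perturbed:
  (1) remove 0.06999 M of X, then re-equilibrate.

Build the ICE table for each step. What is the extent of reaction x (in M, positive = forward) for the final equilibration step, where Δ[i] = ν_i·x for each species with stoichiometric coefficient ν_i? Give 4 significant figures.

x = 0.02212 M

Q₀ = 8.8167e-06 vs Keq = 0.003078 ⇒ Q<K, forward
Step 1:
                   M          X
  I            1.771    0.03024
  C          -0.1155     0.1733
  E            1.655     0.2036
  solve Keq expr → x = 0.05777; check Q = 0.003078
Then remove 0.06999 M of X.
Step 2:
                   M          X
  I            1.655     0.1336
  C         -0.04423    0.06635
  E            1.611     0.1999
  solve Keq expr → x = 0.02212; check Q = 0.003078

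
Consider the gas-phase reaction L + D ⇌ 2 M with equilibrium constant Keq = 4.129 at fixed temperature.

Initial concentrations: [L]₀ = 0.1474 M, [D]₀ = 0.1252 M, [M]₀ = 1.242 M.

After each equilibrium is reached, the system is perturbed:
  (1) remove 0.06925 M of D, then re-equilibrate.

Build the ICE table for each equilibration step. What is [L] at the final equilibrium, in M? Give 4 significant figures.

[L]_eq = 0.4057 M

Q₀ = 83.59 vs Keq = 4.129 ⇒ Q>K, reverse
Step 1:
                    L           D           M
  init         0.1474      0.1252       1.242
  Δ            0.2394      0.2394     -0.4789
  eq           0.3868      0.3646      0.7631
  solve Keq expr → x = -0.2394; check Q = 4.129
Then remove 0.06925 M of D.
Step 2:
                    L           D           M
  init         0.3868      0.2954      0.7631
  Δ           0.01884     0.01884    -0.03767
  eq           0.4057      0.3142      0.7255
  solve Keq expr → x = -0.01884; check Q = 4.129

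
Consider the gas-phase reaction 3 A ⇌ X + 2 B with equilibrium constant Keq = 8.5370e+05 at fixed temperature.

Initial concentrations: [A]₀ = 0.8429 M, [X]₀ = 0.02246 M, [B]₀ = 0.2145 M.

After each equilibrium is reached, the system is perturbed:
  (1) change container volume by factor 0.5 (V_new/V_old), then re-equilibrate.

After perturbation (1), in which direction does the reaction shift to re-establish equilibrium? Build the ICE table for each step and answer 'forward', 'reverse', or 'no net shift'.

Direction: no net shift

Q₀ = 0.001726 vs Keq = 8.5370e+05 ⇒ Q<K, forward
Step 1:
                  A         X         B
  Initial    0.8429   0.02246    0.2145
  Change    -0.8369     0.279     0.558
  Equil     0.00595    0.3014    0.7725
  solve Keq expr → x = 0.279; check Q = 8.5370e+05
Then change container volume by factor 0.5 (V_new/V_old).
Step 2:
                  A         X         B
  Initial    0.0119    0.6029     1.545
  Change          0         0         0
  Equil      0.0119    0.6029     1.545
  solve Keq expr → x = 0; check Q = 8.5370e+05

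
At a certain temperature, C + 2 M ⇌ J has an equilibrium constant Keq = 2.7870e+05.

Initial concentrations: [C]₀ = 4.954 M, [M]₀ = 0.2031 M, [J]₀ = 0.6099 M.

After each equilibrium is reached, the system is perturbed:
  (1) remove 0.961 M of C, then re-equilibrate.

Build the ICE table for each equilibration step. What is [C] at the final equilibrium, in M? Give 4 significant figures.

[C]_eq = 3.892 M

Q₀ = 2.985 vs Keq = 2.7870e+05 ⇒ Q<K, forward
Step 1:
                    C           M           J
  I             4.954      0.2031      0.6099
  C           -0.1012     -0.2024      0.1012
  E             4.853  7.2510e-04      0.7111
  solve Keq expr → x = 0.1012; check Q = 2.7870e+05
Then remove 0.961 M of C.
Step 2:
                    C           M           J
  I             3.892  7.2510e-04      0.7111
  C        4.2281e-05  8.4561e-05 -4.2281e-05
  E             3.892  8.0966e-04       0.711
  solve Keq expr → x = -4.2281e-05; check Q = 2.7870e+05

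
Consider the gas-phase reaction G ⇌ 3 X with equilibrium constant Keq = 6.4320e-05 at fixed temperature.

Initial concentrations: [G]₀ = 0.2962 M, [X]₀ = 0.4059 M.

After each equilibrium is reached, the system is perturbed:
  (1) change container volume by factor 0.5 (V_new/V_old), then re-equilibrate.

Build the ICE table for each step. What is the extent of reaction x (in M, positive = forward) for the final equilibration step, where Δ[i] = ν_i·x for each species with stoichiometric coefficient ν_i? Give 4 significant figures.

Q₀ = 0.2258 vs Keq = 6.4320e-05 ⇒ Q>K, reverse
Step 1:
                    G           X
  init         0.2962      0.4059
  Δ            0.1253     -0.3759
  eq           0.4215     0.03004
  solve Keq expr → x = -0.1253; check Q = 6.4320e-05
Then change container volume by factor 0.5 (V_new/V_old).
Step 2:
                    G           X
  init          0.843     0.06008
  Δ          0.007374    -0.02212
  eq           0.8503     0.03796
  solve Keq expr → x = -0.007374; check Q = 6.4320e-05

x = -0.007374 M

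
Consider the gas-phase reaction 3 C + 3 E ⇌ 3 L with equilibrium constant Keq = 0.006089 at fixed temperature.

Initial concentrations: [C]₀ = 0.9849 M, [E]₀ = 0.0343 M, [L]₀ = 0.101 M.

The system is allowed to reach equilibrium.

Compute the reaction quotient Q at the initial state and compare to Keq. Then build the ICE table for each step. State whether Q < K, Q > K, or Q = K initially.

Q₀ = 26.72 vs Keq = 0.006089 ⇒ Q>K, reverse
Step 1:
                   C          E          L
  init        0.9849     0.0343      0.101
  Δ          0.07899    0.07899   -0.07899
  eq           1.064     0.1133    0.02201
  solve Keq expr → x = -0.02633; check Q = 0.006089

Q₀ = 26.72; Q > K (proceeds reverse)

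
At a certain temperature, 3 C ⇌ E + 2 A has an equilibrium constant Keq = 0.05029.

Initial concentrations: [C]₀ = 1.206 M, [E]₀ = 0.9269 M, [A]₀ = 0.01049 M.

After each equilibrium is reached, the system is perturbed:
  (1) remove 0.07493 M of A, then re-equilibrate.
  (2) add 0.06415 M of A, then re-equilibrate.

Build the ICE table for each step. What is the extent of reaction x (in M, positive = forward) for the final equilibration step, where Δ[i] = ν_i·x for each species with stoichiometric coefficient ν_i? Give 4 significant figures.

x = -0.02124 M

Q₀ = 5.8149e-05 vs Keq = 0.05029 ⇒ Q<K, forward
Step 1:
                  C         E         A
  init        1.206    0.9269   0.01049
  Δ         -0.2807   0.09356    0.1871
  eq         0.9253      1.02    0.1976
  solve Keq expr → x = 0.09356; check Q = 0.05029
Then remove 0.07493 M of A.
Step 2:
                  C         E         A
  init       0.9253      1.02    0.1227
  Δ         -0.0743   0.02477   0.04954
  eq          0.851     1.045    0.1722
  solve Keq expr → x = 0.02477; check Q = 0.05029
Then add 0.06415 M of A.
Step 3:
                  C         E         A
  init        0.851     1.045    0.2364
  Δ         0.06371  -0.02124  -0.04247
  eq         0.9147     1.024    0.1939
  solve Keq expr → x = -0.02124; check Q = 0.05029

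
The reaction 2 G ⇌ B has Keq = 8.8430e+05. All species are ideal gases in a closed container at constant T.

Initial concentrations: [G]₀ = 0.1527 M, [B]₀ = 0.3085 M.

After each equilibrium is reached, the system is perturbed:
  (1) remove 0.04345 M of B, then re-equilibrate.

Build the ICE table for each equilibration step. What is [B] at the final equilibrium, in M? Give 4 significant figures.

Q₀ = 13.23 vs Keq = 8.8430e+05 ⇒ Q<K, forward
Step 1:
                  G         B
  I          0.1527    0.3085
  C          -0.152   0.07602
  E       6.5942e-04    0.3845
  solve Keq expr → x = 0.07602; check Q = 8.8430e+05
Then remove 0.04345 M of B.
Step 2:
                  G         B
  I       6.5942e-04    0.3411
  C       -3.8355e-05 1.9178e-05
  E       6.2106e-04    0.3411
  solve Keq expr → x = 1.9178e-05; check Q = 8.8430e+05

[B]_eq = 0.3411 M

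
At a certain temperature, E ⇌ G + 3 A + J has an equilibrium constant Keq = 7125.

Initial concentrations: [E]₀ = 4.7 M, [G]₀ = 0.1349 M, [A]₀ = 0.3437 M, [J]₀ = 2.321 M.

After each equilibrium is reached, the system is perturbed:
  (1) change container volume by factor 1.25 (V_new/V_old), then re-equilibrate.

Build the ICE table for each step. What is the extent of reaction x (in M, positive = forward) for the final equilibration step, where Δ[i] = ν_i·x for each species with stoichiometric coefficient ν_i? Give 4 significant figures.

x = 0.347 M

Q₀ = 0.002705 vs Keq = 7125 ⇒ Q<K, forward
Step 1:
                    E           G           A           J
  Initial         4.7      0.1349      0.3437       2.321
  Change       -2.944       2.944       8.831       2.944
  Equil         1.756       3.078       9.174       5.265
  solve Keq expr → x = 2.944; check Q = 7125
Then change container volume by factor 1.25 (V_new/V_old).
Step 2:
                    E           G           A           J
  Initial       1.405       2.463       7.339       4.212
  Change       -0.347       0.347       1.041       0.347
  Equil         1.058        2.81       8.381       4.559
  solve Keq expr → x = 0.347; check Q = 7125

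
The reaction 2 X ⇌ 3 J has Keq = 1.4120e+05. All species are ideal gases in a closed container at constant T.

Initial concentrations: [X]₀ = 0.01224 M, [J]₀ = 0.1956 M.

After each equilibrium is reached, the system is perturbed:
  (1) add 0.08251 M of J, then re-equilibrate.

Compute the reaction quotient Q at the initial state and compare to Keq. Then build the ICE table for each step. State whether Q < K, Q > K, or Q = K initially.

Q₀ = 49.95 vs Keq = 1.4120e+05 ⇒ Q<K, forward
Step 1:
                   X          J
  I          0.01224     0.1956
  C         -0.01198    0.01797
  E       2.6265e-04     0.2136
  solve Keq expr → x = 0.005989; check Q = 1.4120e+05
Then add 0.08251 M of J.
Step 2:
                   X          J
  I       2.6265e-04     0.2961
  C       1.6554e-04 -2.4831e-04
  E       4.2819e-04     0.2958
  solve Keq expr → x = -8.2771e-05; check Q = 1.4120e+05

Q₀ = 49.95; Q < K (proceeds forward)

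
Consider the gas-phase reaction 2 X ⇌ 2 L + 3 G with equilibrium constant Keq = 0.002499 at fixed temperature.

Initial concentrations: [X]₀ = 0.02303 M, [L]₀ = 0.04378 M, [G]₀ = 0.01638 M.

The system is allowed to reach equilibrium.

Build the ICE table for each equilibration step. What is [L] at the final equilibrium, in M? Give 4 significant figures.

Q₀ = 1.5882e-05 vs Keq = 0.002499 ⇒ Q<K, forward
Step 1:
                   X          L          G
  Initial    0.02303    0.04378    0.01638
  Change    -0.01441    0.01441    0.02161
  Equil     0.008621    0.05819    0.03799
  solve Keq expr → x = 0.007205; check Q = 0.002499

[L]_eq = 0.05819 M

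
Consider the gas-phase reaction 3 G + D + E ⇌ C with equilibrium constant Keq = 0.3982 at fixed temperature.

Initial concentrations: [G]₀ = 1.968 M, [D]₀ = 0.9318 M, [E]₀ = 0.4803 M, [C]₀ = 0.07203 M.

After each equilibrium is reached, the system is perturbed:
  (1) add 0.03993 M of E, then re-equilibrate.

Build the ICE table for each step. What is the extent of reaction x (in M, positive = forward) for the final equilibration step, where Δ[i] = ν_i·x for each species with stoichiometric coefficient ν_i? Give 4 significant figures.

x = 0.008619 M

Q₀ = 0.02112 vs Keq = 0.3982 ⇒ Q<K, forward
Step 1:
                  G         D         E         C
  Initial     1.968    0.9318    0.4803   0.07203
  Change    -0.5476   -0.1825   -0.1825    0.1825
  Equil        1.42    0.7493    0.2978    0.2546
  solve Keq expr → x = 0.1825; check Q = 0.3982
Then add 0.03993 M of E.
Step 2:
                  G         D         E         C
  Initial      1.42    0.7493    0.3377    0.2546
  Change   -0.02586 -0.008619 -0.008619  0.008619
  Equil       1.395    0.7406    0.3291    0.2632
  solve Keq expr → x = 0.008619; check Q = 0.3982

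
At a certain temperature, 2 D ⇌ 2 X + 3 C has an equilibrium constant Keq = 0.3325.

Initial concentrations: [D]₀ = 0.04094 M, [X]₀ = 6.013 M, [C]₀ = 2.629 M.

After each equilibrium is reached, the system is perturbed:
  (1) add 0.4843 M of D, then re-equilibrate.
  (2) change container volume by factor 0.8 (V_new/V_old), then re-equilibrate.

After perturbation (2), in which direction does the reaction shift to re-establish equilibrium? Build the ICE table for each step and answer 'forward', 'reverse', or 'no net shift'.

Direction: reverse

Q₀ = 3.9198e+05 vs Keq = 0.3325 ⇒ Q>K, reverse
Step 1:
                   D          X          C
  Initial    0.04094      6.013      2.629
  Change       1.524     -1.524     -2.286
  Equil        1.565      4.489     0.3431
  solve Keq expr → x = -0.762; check Q = 0.3325
Then add 0.4843 M of D.
Step 2:
                   D          X          C
  Initial      2.049      4.489     0.3431
  Change    -0.03989    0.03989    0.05984
  Equil        2.009      4.529      0.403
  solve Keq expr → x = 0.01995; check Q = 0.3325
Then change container volume by factor 0.8 (V_new/V_old).
Step 3:
                   D          X          C
  Initial      2.512      5.661     0.5037
  Change     0.06087   -0.06087    -0.0913
  Equil        2.572        5.6     0.4124
  solve Keq expr → x = -0.03043; check Q = 0.3325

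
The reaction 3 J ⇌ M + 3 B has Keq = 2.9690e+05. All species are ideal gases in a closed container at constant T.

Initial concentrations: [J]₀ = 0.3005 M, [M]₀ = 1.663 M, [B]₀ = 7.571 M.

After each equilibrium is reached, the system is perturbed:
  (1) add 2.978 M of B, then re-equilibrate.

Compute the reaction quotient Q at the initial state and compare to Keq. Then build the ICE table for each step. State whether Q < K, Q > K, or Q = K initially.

Q₀ = 2.6596e+04; Q < K (proceeds forward)

Q₀ = 2.6596e+04 vs Keq = 2.9690e+05 ⇒ Q<K, forward
Step 1:
                    J           M           B
  init         0.3005       1.663       7.571
  Δ           -0.1617      0.0539      0.1617
  eq           0.1388       1.717       7.733
  solve Keq expr → x = 0.0539; check Q = 2.9690e+05
Then add 2.978 M of B.
Step 2:
                    J           M           B
  init         0.1388       1.717       10.71
  Δ           0.05188    -0.01729    -0.05188
  eq           0.1907         1.7       10.66
  solve Keq expr → x = -0.01729; check Q = 2.9690e+05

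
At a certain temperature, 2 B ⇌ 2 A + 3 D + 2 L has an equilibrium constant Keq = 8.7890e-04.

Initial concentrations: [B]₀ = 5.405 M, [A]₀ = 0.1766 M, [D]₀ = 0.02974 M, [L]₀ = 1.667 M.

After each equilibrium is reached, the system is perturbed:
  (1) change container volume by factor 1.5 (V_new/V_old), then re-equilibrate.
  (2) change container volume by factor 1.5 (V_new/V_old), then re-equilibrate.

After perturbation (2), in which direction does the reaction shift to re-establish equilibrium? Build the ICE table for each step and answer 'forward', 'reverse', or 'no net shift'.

Direction: forward

Q₀ = 7.8034e-08 vs Keq = 8.7890e-04 ⇒ Q<K, forward
Step 1:
                    B           A           D           L
  init          5.405      0.1766     0.02974       1.667
  Δ           -0.2149      0.2149      0.3223      0.2149
  eq             5.19      0.3915       0.352       1.882
  solve Keq expr → x = 0.1074; check Q = 8.7890e-04
Then change container volume by factor 1.5 (V_new/V_old).
Step 2:
                    B           A           D           L
  init           3.46       0.261      0.2347       1.255
  Δ          -0.08406     0.08406      0.1261     0.08406
  eq            3.376       0.345      0.3608       1.339
  solve Keq expr → x = 0.04203; check Q = 8.7890e-04
Then change container volume by factor 1.5 (V_new/V_old).
Step 3:
                    B           A           D           L
  init          2.251        0.23      0.2405      0.8924
  Δ          -0.07873     0.07873      0.1181     0.07873
  eq            2.172      0.3087      0.3586      0.9711
  solve Keq expr → x = 0.03936; check Q = 8.7890e-04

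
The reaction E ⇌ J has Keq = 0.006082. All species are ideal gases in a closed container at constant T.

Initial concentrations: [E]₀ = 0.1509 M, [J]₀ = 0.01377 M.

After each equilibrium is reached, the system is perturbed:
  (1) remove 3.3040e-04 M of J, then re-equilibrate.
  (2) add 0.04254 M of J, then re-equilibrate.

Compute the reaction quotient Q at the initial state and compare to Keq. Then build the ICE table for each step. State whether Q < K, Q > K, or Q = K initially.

Q₀ = 0.09125 vs Keq = 0.006082 ⇒ Q>K, reverse
Step 1:
                    E           J
  I            0.1509     0.01377
  C           0.01277    -0.01277
  E            0.1637  9.9547e-04
  solve Keq expr → x = -0.01277; check Q = 0.006082
Then remove 3.3040e-04 M of J.
Step 2:
                    E           J
  I            0.1637  6.6507e-04
  C       -3.2840e-04  3.2840e-04
  E            0.1633  9.9347e-04
  solve Keq expr → x = 3.2840e-04; check Q = 0.006082
Then add 0.04254 M of J.
Step 3:
                    E           J
  I            0.1633     0.04353
  C           0.04228    -0.04228
  E            0.2056    0.001251
  solve Keq expr → x = -0.04228; check Q = 0.006082

Q₀ = 0.09125; Q > K (proceeds reverse)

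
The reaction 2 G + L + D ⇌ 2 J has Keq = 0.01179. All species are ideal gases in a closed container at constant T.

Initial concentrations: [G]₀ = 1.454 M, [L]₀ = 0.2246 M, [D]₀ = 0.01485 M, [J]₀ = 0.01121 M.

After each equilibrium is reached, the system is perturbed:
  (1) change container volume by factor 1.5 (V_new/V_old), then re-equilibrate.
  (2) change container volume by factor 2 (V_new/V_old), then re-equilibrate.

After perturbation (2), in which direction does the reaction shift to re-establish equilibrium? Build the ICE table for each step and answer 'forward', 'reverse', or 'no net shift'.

Q₀ = 0.01782 vs Keq = 0.01179 ⇒ Q>K, reverse
Step 1:
                    G           L           D           J
  Initial       1.454      0.2246     0.01485     0.01121
  Change     0.001791  8.9552e-04  8.9552e-04   -0.001791
  Equil         1.456      0.2255     0.01575    0.009419
  solve Keq expr → x = -8.9552e-04; check Q = 0.01179
Then change container volume by factor 1.5 (V_new/V_old).
Step 2:
                    G           L           D           J
  Initial      0.9705      0.1503      0.0105    0.006279
  Change     0.001887  9.4341e-04  9.4341e-04   -0.001887
  Equil        0.9724      0.1513     0.01144    0.004392
  solve Keq expr → x = -9.4341e-04; check Q = 0.01179
Then change container volume by factor 2 (V_new/V_old).
Step 3:
                    G           L           D           J
  Initial      0.4862     0.07564     0.00572    0.002196
  Change     0.001043  5.2138e-04  5.2138e-04   -0.001043
  Equil        0.4872     0.07616    0.006242    0.001153
  solve Keq expr → x = -5.2138e-04; check Q = 0.01179

Direction: reverse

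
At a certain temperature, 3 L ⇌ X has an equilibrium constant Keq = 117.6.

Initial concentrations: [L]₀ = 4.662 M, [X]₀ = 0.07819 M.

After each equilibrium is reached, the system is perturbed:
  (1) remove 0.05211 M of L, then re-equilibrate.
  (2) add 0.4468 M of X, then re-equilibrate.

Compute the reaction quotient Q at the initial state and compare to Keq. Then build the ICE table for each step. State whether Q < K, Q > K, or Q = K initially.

Q₀ = 7.7167e-04; Q < K (proceeds forward)

Q₀ = 7.7167e-04 vs Keq = 117.6 ⇒ Q<K, forward
Step 1:
                   L          X
  I            4.662    0.07819
  C           -4.426      1.475
  E           0.2364      1.553
  solve Keq expr → x = 1.475; check Q = 117.6
Then remove 0.05211 M of L.
Step 2:
                   L          X
  I           0.1843      1.553
  C          0.05124   -0.01708
  E           0.2355      1.536
  solve Keq expr → x = -0.01708; check Q = 117.6
Then add 0.4468 M of X.
Step 3:
                   L          X
  I           0.2355      1.983
  C          0.02062  -0.006874
  E           0.2561      1.976
  solve Keq expr → x = -0.006874; check Q = 117.6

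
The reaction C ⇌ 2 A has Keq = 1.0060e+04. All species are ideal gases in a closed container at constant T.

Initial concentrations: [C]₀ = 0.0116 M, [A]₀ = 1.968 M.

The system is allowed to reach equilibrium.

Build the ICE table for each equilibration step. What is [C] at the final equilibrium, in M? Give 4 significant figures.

[C]_eq = 3.9381e-04 M

Q₀ = 333.9 vs Keq = 1.0060e+04 ⇒ Q<K, forward
Step 1:
                    C           A
  init         0.0116       1.968
  Δ          -0.01121     0.02241
  eq       3.9381e-04        1.99
  solve Keq expr → x = 0.01121; check Q = 1.0060e+04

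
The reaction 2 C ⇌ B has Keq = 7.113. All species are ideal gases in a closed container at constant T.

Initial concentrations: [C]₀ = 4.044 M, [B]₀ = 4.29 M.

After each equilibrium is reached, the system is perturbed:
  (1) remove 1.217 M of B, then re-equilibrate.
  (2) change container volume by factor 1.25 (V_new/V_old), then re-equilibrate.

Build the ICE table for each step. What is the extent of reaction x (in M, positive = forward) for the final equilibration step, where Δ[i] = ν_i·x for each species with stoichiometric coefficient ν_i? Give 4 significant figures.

x = -0.03656 M

Q₀ = 0.2623 vs Keq = 7.113 ⇒ Q<K, forward
Step 1:
                   C          B
  init         4.044       4.29
  Δ           -3.136      1.568
  eq          0.9075      5.858
  solve Keq expr → x = 1.568; check Q = 7.113
Then remove 1.217 M of B.
Step 2:
                   C          B
  init        0.9075      4.641
  Δ          -0.0956     0.0478
  eq          0.8119      4.689
  solve Keq expr → x = 0.0478; check Q = 7.113
Then change container volume by factor 1.25 (V_new/V_old).
Step 3:
                   C          B
  init        0.6495      3.751
  Δ          0.07312   -0.03656
  eq          0.7227      3.715
  solve Keq expr → x = -0.03656; check Q = 7.113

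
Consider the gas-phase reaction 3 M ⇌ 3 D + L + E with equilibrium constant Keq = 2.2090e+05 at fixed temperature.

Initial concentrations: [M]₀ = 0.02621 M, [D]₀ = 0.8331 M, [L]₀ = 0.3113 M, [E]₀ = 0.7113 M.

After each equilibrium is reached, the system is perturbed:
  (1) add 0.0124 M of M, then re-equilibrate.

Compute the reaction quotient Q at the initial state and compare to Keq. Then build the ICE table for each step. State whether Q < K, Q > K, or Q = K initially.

Q₀ = 7111; Q < K (proceeds forward)

Q₀ = 7111 vs Keq = 2.2090e+05 ⇒ Q<K, forward
Step 1:
                  M         D         L         E
  init      0.02621    0.8331    0.3113    0.7113
  Δ        -0.01762   0.01762  0.005873  0.005873
  eq       0.008591    0.8507    0.3172    0.7172
  solve Keq expr → x = 0.005873; check Q = 2.2090e+05
Then add 0.0124 M of M.
Step 2:
                  M         D         L         E
  init      0.02099    0.8507    0.3172    0.7172
  Δ        -0.01222   0.01222  0.004074  0.004074
  eq       0.008768    0.8629    0.3212    0.7212
  solve Keq expr → x = 0.004074; check Q = 2.2090e+05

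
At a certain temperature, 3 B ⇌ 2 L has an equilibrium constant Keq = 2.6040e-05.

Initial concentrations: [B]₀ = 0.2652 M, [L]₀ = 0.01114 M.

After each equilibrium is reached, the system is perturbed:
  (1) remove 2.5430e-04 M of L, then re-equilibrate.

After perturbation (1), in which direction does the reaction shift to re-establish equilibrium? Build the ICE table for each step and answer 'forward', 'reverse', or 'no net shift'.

Q₀ = 0.006653 vs Keq = 2.6040e-05 ⇒ Q>K, reverse
Step 1:
                    B           L
  Initial      0.2652     0.01114
  Change      0.01557    -0.01038
  Equil        0.2808  7.5919e-04
  solve Keq expr → x = -0.00519; check Q = 2.6040e-05
Then remove 2.5430e-04 M of L.
Step 2:
                    B           L
  Initial      0.2808  5.0489e-04
  Change  -3.7914e-04  2.5276e-04
  Equil        0.2804  7.5765e-04
  solve Keq expr → x = 1.2638e-04; check Q = 2.6040e-05

Direction: forward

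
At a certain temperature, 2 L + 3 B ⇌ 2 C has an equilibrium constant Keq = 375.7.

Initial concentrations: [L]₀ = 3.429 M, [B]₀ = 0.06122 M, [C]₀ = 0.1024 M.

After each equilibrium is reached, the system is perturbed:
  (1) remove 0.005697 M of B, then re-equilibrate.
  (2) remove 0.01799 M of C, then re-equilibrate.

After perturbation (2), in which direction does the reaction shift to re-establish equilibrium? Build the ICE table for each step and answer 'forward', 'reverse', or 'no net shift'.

Q₀ = 3.887 vs Keq = 375.7 ⇒ Q<K, forward
Step 1:
                  L         B         C
  I           3.429   0.06122    0.1024
  C        -0.03019  -0.04528   0.03019
  E           3.399   0.01594    0.1326
  solve Keq expr → x = 0.01509; check Q = 375.7
Then remove 0.005697 M of B.
Step 2:
                  L         B         C
  I           3.399   0.01024    0.1326
  C        0.003598  0.005396 -0.003598
  E           3.402   0.01564     0.129
  solve Keq expr → x = -0.001799; check Q = 375.7
Then remove 0.01799 M of C.
Step 3:
                  L         B         C
  I           3.402   0.01564     0.111
  C       -9.3866e-04 -0.001408 9.3866e-04
  E           3.401   0.01423    0.1119
  solve Keq expr → x = 4.6933e-04; check Q = 375.7

Direction: forward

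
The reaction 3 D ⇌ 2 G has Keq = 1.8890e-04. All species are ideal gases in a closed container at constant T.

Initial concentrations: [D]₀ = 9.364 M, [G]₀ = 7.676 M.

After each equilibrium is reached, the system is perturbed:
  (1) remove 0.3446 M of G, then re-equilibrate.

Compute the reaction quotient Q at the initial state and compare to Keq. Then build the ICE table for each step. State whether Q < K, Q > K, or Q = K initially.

Q₀ = 0.07176 vs Keq = 1.8890e-04 ⇒ Q>K, reverse
Step 1:
                    D           G
  Initial       9.364       7.676
  Change        9.786      -6.524
  Equil         19.15       1.152
  solve Keq expr → x = -3.262; check Q = 1.8890e-04
Then remove 0.3446 M of G.
Step 2:
                    D           G
  Initial       19.15      0.8072
  Change      -0.4556      0.3037
  Equil         18.69       1.111
  solve Keq expr → x = 0.1519; check Q = 1.8890e-04

Q₀ = 0.07176; Q > K (proceeds reverse)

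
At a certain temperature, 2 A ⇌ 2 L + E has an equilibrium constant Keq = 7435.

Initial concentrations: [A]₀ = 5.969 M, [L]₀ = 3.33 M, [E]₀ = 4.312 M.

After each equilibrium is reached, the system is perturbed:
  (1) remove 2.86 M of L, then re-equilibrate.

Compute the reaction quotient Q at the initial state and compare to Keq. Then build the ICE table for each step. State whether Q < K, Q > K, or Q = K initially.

Q₀ = 1.342; Q < K (proceeds forward)

Q₀ = 1.342 vs Keq = 7435 ⇒ Q<K, forward
Step 1:
                   A          L          E
  Initial      5.969       3.33      4.312
  Change      -5.689      5.689      2.845
  Equil       0.2798      9.019      7.157
  solve Keq expr → x = 2.845; check Q = 7435
Then remove 2.86 M of L.
Step 2:
                   A          L          E
  Initial     0.2798      6.159      7.157
  Change     -0.0855     0.0855    0.04275
  Equil       0.1943      6.245      7.199
  solve Keq expr → x = 0.04275; check Q = 7435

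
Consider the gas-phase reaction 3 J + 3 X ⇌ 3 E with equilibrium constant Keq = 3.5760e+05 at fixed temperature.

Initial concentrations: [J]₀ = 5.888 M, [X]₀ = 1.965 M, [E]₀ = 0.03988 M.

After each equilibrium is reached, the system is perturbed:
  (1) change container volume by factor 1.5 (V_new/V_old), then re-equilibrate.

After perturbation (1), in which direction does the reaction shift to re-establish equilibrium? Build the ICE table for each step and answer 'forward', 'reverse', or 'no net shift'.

Direction: reverse

Q₀ = 4.0952e-08 vs Keq = 3.5760e+05 ⇒ Q<K, forward
Step 1:
                  J         X         E
  init        5.888     1.965   0.03988
  Δ          -1.958    -1.958     1.958
  eq           3.93  0.007161     1.998
  solve Keq expr → x = 0.6526; check Q = 3.5760e+05
Then change container volume by factor 1.5 (V_new/V_old).
Step 2:
                  J         X         E
  init         2.62  0.004774     1.332
  Δ        0.002368  0.002368 -0.002368
  eq          2.622  0.007142     1.329
  solve Keq expr → x = -7.8930e-04; check Q = 3.5760e+05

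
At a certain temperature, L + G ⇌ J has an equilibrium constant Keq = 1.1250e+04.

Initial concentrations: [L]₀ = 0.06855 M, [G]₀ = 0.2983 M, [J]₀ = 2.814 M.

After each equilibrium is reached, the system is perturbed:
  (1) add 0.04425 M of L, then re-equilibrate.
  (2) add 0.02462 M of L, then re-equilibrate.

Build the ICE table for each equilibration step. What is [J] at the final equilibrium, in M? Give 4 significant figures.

[J]_eq = 2.95 M

Q₀ = 137.6 vs Keq = 1.1250e+04 ⇒ Q<K, forward
Step 1:
                    L           G           J
  init        0.06855      0.2983       2.814
  Δ          -0.06744    -0.06744     0.06744
  eq         0.001109      0.2309       2.881
  solve Keq expr → x = 0.06744; check Q = 1.1250e+04
Then add 0.04425 M of L.
Step 2:
                    L           G           J
  init        0.04536      0.2309       2.881
  Δ          -0.04397    -0.04397     0.04397
  eq         0.001391      0.1869       2.925
  solve Keq expr → x = 0.04397; check Q = 1.1250e+04
Then add 0.02462 M of L.
Step 3:
                    L           G           J
  init        0.02601      0.1869       2.925
  Δ           -0.0244     -0.0244      0.0244
  eq         0.001614      0.1625        2.95
  solve Keq expr → x = 0.0244; check Q = 1.1250e+04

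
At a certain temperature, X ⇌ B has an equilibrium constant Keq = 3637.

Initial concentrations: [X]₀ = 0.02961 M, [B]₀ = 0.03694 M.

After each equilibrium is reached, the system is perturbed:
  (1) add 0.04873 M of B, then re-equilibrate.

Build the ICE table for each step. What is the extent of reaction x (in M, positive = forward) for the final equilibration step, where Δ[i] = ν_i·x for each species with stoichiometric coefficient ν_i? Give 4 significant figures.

x = -1.3395e-05 M

Q₀ = 1.248 vs Keq = 3637 ⇒ Q<K, forward
Step 1:
                   X          B
  Initial    0.02961    0.03694
  Change    -0.02959    0.02959
  Equil   1.8293e-05    0.06653
  solve Keq expr → x = 0.02959; check Q = 3637
Then add 0.04873 M of B.
Step 2:
                   X          B
  Initial 1.8293e-05     0.1153
  Change  1.3395e-05 -1.3395e-05
  Equil   3.1688e-05     0.1152
  solve Keq expr → x = -1.3395e-05; check Q = 3637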